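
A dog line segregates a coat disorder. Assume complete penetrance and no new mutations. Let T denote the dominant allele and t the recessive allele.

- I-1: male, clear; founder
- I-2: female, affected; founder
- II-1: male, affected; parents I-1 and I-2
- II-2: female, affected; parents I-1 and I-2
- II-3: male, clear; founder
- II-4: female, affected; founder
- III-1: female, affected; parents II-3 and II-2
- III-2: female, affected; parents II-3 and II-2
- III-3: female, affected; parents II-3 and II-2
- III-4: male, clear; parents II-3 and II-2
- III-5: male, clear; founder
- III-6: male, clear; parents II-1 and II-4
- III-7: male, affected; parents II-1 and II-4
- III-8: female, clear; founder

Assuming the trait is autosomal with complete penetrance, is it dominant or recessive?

dominant

II-1 and II-4 are both affected yet have a clear child III-6. Under a recessive model two affected parents are homozygous and every child would be affected, so the trait cannot be recessive.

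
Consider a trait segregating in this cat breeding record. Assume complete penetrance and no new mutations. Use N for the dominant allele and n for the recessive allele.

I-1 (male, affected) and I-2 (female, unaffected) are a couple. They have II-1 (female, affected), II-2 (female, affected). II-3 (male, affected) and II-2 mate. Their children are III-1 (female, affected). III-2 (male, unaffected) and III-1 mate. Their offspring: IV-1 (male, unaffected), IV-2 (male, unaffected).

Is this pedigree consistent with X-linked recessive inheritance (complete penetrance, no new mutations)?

Under X-linked recessive, IV-1 (unaffected, male) cannot arise from III-2 (unaffected) × III-1 (affected).

No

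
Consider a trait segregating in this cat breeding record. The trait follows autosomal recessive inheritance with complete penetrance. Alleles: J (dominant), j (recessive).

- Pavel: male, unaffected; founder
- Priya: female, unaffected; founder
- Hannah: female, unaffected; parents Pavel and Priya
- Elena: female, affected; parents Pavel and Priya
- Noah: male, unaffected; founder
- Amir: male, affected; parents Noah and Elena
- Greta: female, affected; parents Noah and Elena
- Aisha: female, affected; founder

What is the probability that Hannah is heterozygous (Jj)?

2/3

Pavel is unaffected so carries J and passed j to Elena (jj), so Pavel is Jj.
Priya is unaffected so carries J and passed j to Elena (jj), so Priya is Jj.
Their cross gives offspring ratios 1/4 JJ : 1/2 Jj : 1/4 jj. Conditioning on Hannah being unaffected, P(Jj) = 1/2 / 3/4 = 2/3.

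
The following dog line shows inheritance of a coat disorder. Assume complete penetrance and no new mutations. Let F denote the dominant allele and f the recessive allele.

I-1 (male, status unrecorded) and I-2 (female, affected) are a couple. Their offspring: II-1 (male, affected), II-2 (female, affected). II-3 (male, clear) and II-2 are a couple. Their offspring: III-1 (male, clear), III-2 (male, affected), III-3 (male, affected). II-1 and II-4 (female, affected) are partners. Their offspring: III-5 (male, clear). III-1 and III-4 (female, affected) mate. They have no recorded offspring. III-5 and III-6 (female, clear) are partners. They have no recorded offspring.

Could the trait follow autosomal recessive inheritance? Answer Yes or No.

Under autosomal recessive, III-5 (clear, male) cannot arise from II-1 (affected) × II-4 (affected).

No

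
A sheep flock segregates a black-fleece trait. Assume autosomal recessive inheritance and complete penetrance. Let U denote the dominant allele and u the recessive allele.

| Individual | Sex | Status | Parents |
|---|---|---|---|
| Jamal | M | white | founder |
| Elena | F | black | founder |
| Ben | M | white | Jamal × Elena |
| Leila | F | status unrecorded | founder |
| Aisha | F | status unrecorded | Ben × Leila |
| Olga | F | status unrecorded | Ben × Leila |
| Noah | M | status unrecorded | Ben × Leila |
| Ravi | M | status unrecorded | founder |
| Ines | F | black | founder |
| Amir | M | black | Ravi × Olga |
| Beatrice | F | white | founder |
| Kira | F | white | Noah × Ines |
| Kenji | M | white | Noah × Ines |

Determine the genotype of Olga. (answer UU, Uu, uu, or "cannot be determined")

Olga's phenotype is unrecorded, and no parent or child forces a single allele at both positions; consistent genotype assignments exist with Olga as Uu or uu.

cannot be determined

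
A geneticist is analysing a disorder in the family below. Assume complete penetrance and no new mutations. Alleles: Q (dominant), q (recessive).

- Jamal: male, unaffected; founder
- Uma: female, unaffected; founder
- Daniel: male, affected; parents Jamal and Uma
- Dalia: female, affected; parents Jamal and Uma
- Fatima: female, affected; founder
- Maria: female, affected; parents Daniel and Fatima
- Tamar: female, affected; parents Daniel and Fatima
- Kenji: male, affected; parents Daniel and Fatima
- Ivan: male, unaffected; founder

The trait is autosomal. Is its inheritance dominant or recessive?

Jamal and Uma are both unaffected yet have an affected child Daniel. Under dominance, an affected child requires at least one affected parent, so the trait cannot be dominant.

recessive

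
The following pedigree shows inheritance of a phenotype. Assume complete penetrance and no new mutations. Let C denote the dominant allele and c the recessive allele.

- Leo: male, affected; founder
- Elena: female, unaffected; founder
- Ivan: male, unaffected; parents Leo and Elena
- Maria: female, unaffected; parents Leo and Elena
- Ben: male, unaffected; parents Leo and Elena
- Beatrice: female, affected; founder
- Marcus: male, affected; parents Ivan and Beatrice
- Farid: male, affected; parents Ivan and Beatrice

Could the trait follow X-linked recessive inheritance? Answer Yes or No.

A consistent assignment under X-linked recessive exists: Leo X^c Y, Elena X^C X^C, Ivan X^C Y, Maria X^C X^c, Ben X^C Y, Beatrice X^c X^c, Marcus X^c Y, Farid X^c Y.
In this assignment every recorded phenotype matches its genotype and every non-founder's genotype is obtainable from its parents' genotypes, so the pedigree is consistent.

Yes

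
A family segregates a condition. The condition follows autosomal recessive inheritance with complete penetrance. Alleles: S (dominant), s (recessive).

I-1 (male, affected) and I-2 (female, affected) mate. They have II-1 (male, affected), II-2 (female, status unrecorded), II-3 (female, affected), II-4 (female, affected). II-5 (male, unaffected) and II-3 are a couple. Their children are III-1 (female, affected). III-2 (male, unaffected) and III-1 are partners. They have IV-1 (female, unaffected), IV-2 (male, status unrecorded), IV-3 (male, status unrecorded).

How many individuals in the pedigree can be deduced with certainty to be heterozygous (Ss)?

Obligate heterozygotes: II-5 is unaffected so carries S and passed s to III-1 (ss), so II-5 is Ss; IV-1 is unaffected so carries S and received s from III-1 (ss), so IV-1 is Ss.
Every other individual is either homozygous by phenotype or has at least one consistent homozygous assignment, so the count is 2.

2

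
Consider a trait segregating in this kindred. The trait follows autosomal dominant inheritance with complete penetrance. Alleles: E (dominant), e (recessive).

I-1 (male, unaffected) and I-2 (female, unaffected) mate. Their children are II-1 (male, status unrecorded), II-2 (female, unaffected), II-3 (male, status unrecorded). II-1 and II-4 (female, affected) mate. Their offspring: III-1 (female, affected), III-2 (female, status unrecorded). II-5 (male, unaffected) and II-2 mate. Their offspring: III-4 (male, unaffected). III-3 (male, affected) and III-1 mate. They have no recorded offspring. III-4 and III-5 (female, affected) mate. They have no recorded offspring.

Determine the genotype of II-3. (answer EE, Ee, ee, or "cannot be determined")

ee

From phenotype alone, II-3 is EE or Ee or ee.
II-3 received e from I-1 (ee) and received e from I-2 (ee), so II-3 is ee.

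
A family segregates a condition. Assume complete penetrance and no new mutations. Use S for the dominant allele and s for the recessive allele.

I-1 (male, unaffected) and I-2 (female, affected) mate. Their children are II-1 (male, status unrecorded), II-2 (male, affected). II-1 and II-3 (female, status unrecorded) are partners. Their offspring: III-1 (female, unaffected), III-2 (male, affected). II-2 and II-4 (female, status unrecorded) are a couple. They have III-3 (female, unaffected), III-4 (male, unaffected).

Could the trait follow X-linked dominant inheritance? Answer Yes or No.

Under X-linked dominant, III-3 (unaffected, female) cannot arise from II-2 (affected) × II-4 (unrecorded).

No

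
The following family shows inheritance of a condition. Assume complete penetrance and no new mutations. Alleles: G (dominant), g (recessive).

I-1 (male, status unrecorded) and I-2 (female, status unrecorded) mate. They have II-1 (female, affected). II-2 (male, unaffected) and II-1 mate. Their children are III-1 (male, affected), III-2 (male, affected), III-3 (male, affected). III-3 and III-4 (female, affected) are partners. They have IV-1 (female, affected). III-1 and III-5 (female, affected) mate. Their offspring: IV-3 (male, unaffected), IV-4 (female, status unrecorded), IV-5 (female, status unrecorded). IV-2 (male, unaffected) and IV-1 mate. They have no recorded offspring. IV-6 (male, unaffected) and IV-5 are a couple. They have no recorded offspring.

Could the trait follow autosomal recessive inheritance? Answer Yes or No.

Under autosomal recessive, IV-3 (unaffected, male) cannot arise from III-1 (affected) × III-5 (affected).

No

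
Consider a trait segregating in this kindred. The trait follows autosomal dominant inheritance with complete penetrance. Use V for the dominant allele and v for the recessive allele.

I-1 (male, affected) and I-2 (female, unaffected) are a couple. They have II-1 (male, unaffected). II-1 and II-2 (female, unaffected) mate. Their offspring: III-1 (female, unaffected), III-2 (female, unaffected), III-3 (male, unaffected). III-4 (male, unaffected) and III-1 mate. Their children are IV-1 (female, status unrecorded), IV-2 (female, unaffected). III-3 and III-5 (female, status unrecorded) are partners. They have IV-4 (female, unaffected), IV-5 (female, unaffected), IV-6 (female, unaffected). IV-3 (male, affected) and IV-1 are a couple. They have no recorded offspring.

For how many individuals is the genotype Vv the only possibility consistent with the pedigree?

1

Obligate heterozygotes: I-1 is affected so carries V and passed v to II-1 (vv), so I-1 is Vv.
Every other individual is either homozygous by phenotype or has at least one consistent homozygous assignment, so the count is 1.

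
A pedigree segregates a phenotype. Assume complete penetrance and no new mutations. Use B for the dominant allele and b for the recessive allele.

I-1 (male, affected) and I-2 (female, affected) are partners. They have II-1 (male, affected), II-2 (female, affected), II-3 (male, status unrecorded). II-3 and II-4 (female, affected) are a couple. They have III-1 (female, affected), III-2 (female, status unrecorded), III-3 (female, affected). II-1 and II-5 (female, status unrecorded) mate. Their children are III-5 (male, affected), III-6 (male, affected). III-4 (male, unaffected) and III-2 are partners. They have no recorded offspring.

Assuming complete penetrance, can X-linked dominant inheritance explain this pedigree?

Yes

A consistent assignment under X-linked dominant exists: I-1 X^B Y, I-2 X^B X^B, II-1 X^B Y, II-2 X^B X^B, II-3 X^B Y, II-4 X^B X^B, II-5 X^B X^B, III-1 X^B X^B, III-2 X^B X^B, III-3 X^B X^B, III-4 X^b Y, III-5 X^B Y, III-6 X^B Y.
In this assignment every recorded phenotype matches its genotype and every non-founder's genotype is obtainable from its parents' genotypes, so the pedigree is consistent.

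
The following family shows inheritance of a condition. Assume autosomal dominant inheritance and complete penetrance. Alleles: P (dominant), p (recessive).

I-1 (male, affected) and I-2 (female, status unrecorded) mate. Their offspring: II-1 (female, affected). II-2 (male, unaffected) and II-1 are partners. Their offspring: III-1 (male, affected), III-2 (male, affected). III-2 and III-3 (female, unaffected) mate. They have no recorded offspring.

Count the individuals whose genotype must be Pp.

2

Obligate heterozygotes: III-1 is affected so carries P and received p from II-2 (pp), so III-1 is Pp; III-2 is affected so carries P and received p from II-2 (pp), so III-2 is Pp.
Every other individual is either homozygous by phenotype or has at least one consistent homozygous assignment, so the count is 2.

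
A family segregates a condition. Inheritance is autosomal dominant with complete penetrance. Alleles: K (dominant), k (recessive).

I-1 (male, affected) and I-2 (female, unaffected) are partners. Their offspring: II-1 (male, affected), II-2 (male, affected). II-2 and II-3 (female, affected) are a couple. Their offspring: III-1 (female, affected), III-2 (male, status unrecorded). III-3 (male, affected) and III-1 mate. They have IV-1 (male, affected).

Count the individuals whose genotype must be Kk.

Obligate heterozygotes: II-1 is affected so carries K and received k from I-2 (kk), so II-1 is Kk; II-2 is affected so carries K and received k from I-2 (kk), so II-2 is Kk.
Every other individual is either homozygous by phenotype or has at least one consistent homozygous assignment, so the count is 2.

2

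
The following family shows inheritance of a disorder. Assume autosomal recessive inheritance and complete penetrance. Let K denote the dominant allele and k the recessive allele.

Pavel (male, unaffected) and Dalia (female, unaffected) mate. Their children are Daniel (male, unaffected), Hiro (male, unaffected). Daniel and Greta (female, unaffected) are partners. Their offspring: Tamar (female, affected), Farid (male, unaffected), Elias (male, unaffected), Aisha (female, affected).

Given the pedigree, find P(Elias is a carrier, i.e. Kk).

Daniel is unaffected so carries K and passed k to Tamar (kk), so Daniel is Kk.
Greta is unaffected so carries K and passed k to Tamar (kk), so Greta is Kk.
Their cross gives offspring ratios 1/4 KK : 1/2 Kk : 1/4 kk. Conditioning on Elias being unaffected, P(Kk) = 1/2 / 3/4 = 2/3.

2/3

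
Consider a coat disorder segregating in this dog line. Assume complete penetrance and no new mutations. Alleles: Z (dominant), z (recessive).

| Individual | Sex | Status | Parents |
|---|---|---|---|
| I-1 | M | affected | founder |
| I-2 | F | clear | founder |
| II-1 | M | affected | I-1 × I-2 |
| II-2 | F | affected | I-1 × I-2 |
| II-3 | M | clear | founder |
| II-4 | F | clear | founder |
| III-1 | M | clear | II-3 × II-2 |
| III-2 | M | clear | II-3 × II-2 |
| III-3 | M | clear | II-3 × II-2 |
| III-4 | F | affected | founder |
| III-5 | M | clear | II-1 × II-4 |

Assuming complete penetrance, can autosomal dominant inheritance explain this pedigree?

Yes

A consistent assignment under autosomal dominant exists: I-1 ZZ, I-2 zz, II-1 Zz, II-2 Zz, II-3 zz, II-4 zz, III-1 zz, III-2 zz, III-3 zz, III-4 ZZ, III-5 zz.
In this assignment every recorded phenotype matches its genotype and every non-founder's genotype is obtainable from its parents' genotypes, so the pedigree is consistent.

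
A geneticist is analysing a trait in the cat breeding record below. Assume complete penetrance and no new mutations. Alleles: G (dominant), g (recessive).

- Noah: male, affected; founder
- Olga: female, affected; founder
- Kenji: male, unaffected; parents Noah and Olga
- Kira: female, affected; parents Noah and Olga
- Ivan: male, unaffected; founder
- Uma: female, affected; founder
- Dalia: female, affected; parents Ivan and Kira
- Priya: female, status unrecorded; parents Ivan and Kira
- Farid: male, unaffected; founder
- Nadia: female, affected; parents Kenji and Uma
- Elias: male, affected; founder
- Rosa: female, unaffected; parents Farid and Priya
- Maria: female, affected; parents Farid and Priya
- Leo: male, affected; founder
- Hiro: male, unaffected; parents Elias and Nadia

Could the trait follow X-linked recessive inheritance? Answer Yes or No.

No

Under X-linked recessive, Kenji (unaffected, male) cannot arise from Noah (affected) × Olga (affected).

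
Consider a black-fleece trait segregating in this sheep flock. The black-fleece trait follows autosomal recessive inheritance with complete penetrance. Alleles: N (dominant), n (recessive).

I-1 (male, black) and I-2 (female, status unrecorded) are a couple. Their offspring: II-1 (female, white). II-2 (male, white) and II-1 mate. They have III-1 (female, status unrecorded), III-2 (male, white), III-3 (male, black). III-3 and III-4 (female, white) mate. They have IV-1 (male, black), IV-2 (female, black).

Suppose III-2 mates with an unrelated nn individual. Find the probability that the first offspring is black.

II-2 is white so carries N and passed n to III-3 (nn), so II-2 is Nn.
II-1 is white so carries N and received n from I-1 (nn), so II-1 is Nn.
III-2 is a white offspring of II-2 (Nn) × II-1 (Nn), whose cross gives 1/4 NN : 1/2 Nn : 1/4 nn; conditioning on being white, III-2 is NN with probability 1/3, Nn with probability 2/3.
Summing over parental genotype combinations, P(offspring is black) = 2/3·1/2 = 1/3.

1/3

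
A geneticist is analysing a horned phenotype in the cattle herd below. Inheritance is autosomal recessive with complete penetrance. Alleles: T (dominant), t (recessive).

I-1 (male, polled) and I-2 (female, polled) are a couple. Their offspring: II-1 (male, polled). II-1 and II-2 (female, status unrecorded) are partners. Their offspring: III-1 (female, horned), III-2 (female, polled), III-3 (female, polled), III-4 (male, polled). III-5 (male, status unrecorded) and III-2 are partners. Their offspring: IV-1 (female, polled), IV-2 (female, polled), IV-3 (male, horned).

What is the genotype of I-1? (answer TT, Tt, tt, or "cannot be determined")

I-1's phenotype allows TT or Tt, and no parent or child forces a single allele at both positions; consistent genotype assignments exist with I-1 as TT or Tt.

cannot be determined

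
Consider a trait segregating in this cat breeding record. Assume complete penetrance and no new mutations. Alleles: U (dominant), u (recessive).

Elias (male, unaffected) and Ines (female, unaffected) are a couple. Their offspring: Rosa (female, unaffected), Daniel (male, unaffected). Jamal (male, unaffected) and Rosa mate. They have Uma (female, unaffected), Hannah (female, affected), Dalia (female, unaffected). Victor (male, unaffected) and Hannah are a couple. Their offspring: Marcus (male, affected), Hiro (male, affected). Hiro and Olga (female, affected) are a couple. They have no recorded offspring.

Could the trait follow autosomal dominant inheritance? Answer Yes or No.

Under autosomal dominant, Hannah (affected, female) cannot arise from Jamal (unaffected) × Rosa (unaffected).

No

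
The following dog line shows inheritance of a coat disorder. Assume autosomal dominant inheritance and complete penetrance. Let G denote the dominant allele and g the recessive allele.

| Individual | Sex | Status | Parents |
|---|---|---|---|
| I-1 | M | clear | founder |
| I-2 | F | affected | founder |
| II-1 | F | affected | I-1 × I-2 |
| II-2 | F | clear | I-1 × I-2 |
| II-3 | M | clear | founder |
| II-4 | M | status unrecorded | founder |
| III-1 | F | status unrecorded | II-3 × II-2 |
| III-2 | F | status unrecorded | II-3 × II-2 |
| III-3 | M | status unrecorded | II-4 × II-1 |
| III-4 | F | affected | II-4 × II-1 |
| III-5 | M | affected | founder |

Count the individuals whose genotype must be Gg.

2

Obligate heterozygotes: I-2 is affected so carries G and passed g to II-2 (gg), so I-2 is Gg; II-1 is affected so carries G and received g from I-1 (gg), so II-1 is Gg.
Every other individual is either homozygous by phenotype or has at least one consistent homozygous assignment, so the count is 2.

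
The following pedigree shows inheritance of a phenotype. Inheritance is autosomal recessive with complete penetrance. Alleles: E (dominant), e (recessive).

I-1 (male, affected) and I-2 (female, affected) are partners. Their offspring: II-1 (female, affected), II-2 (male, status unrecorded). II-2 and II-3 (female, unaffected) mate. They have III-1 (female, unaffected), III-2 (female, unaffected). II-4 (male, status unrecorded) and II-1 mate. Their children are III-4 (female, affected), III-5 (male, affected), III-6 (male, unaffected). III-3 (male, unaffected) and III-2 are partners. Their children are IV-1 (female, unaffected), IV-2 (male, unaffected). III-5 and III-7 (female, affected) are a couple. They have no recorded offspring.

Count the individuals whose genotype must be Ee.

Obligate heterozygotes: II-4 passed E to III-6 (Ee, whose e came from II-1) and passed e to III-4 (ee), so II-4 is Ee; III-1 is unaffected so carries E and received e from II-2 (ee), so III-1 is Ee; III-2 is unaffected so carries E and received e from II-2 (ee), so III-2 is Ee; III-6 is unaffected so carries E and received e from II-1 (ee), so III-6 is Ee.
Every other individual is either homozygous by phenotype or has at least one consistent homozygous assignment, so the count is 4.

4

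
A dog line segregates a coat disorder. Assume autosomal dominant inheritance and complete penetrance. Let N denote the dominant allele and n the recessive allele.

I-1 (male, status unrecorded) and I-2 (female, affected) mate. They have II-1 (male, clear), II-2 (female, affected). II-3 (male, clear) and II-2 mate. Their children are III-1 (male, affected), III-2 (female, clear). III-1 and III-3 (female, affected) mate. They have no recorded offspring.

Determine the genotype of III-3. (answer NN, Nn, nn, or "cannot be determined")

cannot be determined

III-3's phenotype allows NN or Nn, and no parent or child forces a single allele at both positions; consistent genotype assignments exist with III-3 as NN or Nn.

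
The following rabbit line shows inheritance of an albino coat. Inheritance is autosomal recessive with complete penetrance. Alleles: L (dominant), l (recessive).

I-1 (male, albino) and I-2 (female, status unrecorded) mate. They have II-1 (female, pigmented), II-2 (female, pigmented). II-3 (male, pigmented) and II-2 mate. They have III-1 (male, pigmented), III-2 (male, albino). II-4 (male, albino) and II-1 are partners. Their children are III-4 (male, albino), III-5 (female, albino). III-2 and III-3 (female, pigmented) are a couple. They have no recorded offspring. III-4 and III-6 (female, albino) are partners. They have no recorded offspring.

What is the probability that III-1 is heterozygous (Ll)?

2/3

II-3 is pigmented so carries L and passed l to III-2 (ll), so II-3 is Ll.
II-2 is pigmented so carries L and received l from I-1 (ll), so II-2 is Ll.
Their cross gives offspring ratios 1/4 LL : 1/2 Ll : 1/4 ll. Conditioning on III-1 being pigmented, P(Ll) = 1/2 / 3/4 = 2/3.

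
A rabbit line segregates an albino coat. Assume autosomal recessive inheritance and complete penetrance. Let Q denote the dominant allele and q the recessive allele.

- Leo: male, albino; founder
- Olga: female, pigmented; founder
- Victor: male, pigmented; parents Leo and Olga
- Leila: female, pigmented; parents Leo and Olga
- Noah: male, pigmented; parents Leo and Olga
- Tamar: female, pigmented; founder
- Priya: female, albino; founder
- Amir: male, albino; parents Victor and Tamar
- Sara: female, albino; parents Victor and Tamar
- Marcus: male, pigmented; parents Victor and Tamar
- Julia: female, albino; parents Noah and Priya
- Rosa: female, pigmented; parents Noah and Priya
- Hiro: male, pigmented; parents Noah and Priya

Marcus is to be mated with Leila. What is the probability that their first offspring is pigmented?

5/6

Victor is pigmented so carries Q and received q from Leo (qq), so Victor is Qq.
Tamar is pigmented so carries Q and passed q to Amir (qq), so Tamar is Qq.
Marcus is a pigmented offspring of Victor (Qq) × Tamar (Qq), whose cross gives 1/4 QQ : 1/2 Qq : 1/4 qq; conditioning on being pigmented, Marcus is QQ with probability 1/3, Qq with probability 2/3.
Leila is pigmented so carries Q and received q from Leo (qq), so Leila is Qq.
Summing over parental genotype combinations, P(offspring is pigmented) = 1/3·1 + 2/3·3/4 = 5/6.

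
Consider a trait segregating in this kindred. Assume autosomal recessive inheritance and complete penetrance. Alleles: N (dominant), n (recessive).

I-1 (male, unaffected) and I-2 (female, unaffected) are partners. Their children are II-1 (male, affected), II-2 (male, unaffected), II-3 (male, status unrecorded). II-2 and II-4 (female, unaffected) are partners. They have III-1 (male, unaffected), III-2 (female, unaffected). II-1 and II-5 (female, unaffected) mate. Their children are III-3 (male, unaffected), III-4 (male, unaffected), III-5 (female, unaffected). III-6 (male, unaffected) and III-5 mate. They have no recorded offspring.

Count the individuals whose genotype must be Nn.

Obligate heterozygotes: I-1 is unaffected so carries N and passed n to II-1 (nn), so I-1 is Nn; I-2 is unaffected so carries N and passed n to II-1 (nn), so I-2 is Nn; III-3 is unaffected so carries N and received n from II-1 (nn), so III-3 is Nn; III-4 is unaffected so carries N and received n from II-1 (nn), so III-4 is Nn; III-5 is unaffected so carries N and received n from II-1 (nn), so III-5 is Nn.
Every other individual is either homozygous by phenotype or has at least one consistent homozygous assignment, so the count is 5.

5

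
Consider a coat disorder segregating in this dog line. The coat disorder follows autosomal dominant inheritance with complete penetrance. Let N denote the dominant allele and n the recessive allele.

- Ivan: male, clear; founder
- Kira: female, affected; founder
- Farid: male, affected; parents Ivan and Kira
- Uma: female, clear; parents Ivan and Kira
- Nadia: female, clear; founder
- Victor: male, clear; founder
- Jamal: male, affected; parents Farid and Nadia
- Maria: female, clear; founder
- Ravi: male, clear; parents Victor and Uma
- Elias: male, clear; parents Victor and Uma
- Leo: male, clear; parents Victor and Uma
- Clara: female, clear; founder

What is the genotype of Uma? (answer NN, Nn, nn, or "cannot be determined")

nn

Uma is clear, so Uma is nn.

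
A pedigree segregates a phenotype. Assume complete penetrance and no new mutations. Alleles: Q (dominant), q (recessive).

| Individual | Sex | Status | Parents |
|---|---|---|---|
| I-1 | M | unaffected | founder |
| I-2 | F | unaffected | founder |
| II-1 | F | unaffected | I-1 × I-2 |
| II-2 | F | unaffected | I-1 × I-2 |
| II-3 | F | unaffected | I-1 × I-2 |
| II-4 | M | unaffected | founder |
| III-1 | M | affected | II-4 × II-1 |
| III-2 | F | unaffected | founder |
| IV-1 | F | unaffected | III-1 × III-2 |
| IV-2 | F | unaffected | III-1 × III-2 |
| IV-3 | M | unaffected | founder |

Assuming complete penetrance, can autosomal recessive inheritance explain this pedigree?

Yes

A consistent assignment under autosomal recessive exists: I-1 QQ, I-2 Qq, II-1 Qq, II-2 QQ, II-3 QQ, II-4 Qq, III-1 qq, III-2 QQ, IV-1 Qq, IV-2 Qq, IV-3 QQ.
In this assignment every recorded phenotype matches its genotype and every non-founder's genotype is obtainable from its parents' genotypes, so the pedigree is consistent.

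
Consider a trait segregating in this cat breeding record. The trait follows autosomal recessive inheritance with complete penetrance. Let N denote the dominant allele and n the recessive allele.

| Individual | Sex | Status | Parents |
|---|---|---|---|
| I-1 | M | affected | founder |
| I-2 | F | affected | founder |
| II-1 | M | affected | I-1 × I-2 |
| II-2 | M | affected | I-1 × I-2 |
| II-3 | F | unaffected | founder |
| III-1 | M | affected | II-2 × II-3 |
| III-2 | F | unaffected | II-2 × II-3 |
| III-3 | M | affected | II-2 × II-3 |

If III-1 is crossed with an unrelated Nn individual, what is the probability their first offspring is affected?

1/2

III-1 is affected, so III-1 is nn.
The cross gives 1/2 Nn : 1/2 nn, so P(offspring is affected) = 1/2.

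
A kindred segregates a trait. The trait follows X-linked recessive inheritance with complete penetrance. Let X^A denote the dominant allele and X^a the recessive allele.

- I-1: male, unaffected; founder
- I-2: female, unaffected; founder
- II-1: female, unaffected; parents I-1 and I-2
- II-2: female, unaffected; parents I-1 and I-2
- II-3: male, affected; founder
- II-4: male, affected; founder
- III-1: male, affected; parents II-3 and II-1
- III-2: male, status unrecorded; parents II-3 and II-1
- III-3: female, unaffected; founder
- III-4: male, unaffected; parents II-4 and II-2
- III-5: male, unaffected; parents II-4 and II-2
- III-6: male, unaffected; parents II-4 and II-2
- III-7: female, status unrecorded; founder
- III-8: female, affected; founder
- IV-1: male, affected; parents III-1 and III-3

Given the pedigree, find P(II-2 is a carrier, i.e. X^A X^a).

I-1 is unaffected, so I-1 is X^A Y.
I-2 is unaffected so carries A and passed a to II-1 (X^A X^a, whose A came from I-1), so I-2 is X^A X^a.
Their cross gives offspring ratios 1/2 X^A X^A : 1/2 X^A X^a. Conditioning on II-2 being unaffected, P(X^A X^a) = 1/2 / 1 = 1/2 before taking II-2's own offspring into account.
II-4 is affected, so II-4 is X^a Y.
Now use II-2's offspring. Probability of each recorded status — unaffected son III-4: 1/2 if II-2 is X^A X^a, 1 if X^A X^A; unaffected son III-5: 1/2 if II-2 is X^A X^a, 1 if X^A X^A; unaffected son III-6: 1/2 if II-2 is X^A X^a, 1 if X^A X^A.
Bayes: P(X^A X^a) = 1/2·1/8 / (1/2·1/8 + 1/2·1) = 1/9.

1/9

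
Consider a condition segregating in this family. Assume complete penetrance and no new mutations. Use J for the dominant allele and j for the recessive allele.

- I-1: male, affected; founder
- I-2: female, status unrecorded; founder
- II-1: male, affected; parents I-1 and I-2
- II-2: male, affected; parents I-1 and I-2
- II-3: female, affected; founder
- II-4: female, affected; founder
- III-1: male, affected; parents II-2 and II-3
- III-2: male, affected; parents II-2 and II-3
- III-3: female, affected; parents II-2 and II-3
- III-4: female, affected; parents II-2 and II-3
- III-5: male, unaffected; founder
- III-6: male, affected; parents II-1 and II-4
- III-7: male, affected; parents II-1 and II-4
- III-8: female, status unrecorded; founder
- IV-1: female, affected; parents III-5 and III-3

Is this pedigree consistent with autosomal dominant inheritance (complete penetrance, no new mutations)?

A consistent assignment under autosomal dominant exists: I-1 JJ, I-2 JJ, II-1 JJ, II-2 JJ, II-3 JJ, II-4 JJ, III-1 JJ, III-2 JJ, III-3 JJ, III-4 JJ, III-5 jj, III-6 JJ, III-7 JJ, III-8 JJ, IV-1 Jj.
In this assignment every recorded phenotype matches its genotype and every non-founder's genotype is obtainable from its parents' genotypes, so the pedigree is consistent.

Yes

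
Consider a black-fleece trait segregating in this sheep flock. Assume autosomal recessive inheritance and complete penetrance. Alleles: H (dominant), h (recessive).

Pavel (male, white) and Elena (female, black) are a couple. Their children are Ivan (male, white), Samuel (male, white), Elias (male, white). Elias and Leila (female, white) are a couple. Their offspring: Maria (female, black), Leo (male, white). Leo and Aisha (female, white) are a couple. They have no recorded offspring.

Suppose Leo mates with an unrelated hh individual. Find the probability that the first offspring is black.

1/3

Elias is white so carries H and received h from Elena (hh), so Elias is Hh.
Leila is white so carries H and passed h to Maria (hh), so Leila is Hh.
Leo is a white offspring of Elias (Hh) × Leila (Hh), whose cross gives 1/4 HH : 1/2 Hh : 1/4 hh; conditioning on being white, Leo is HH with probability 1/3, Hh with probability 2/3.
Summing over parental genotype combinations, P(offspring is black) = 2/3·1/2 = 1/3.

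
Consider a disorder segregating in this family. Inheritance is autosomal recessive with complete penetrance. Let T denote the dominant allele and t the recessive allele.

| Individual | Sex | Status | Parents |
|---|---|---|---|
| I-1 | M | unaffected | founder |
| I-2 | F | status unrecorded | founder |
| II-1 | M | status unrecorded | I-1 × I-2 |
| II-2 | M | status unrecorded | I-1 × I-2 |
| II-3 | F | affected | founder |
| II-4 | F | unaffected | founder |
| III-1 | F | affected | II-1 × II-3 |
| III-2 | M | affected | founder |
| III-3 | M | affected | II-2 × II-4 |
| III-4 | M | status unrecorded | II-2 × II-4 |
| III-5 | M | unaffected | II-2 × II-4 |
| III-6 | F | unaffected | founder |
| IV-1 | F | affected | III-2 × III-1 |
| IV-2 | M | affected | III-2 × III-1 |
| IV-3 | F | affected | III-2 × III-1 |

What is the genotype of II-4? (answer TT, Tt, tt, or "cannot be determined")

Tt

From phenotype alone, II-4 is TT or Tt.
II-4 is unaffected so carries T and passed t to III-3 (tt), so II-4 is Tt.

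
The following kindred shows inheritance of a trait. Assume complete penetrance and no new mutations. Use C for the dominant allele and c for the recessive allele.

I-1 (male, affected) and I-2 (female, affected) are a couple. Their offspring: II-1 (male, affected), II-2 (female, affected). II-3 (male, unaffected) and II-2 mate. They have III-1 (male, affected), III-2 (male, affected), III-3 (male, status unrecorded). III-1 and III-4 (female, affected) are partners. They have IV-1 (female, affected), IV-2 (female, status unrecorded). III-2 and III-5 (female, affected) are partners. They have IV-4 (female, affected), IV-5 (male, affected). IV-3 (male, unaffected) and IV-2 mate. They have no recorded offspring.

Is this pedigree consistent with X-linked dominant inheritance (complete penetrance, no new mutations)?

A consistent assignment under X-linked dominant exists: I-1 X^C Y, I-2 X^C X^C, II-1 X^C Y, II-2 X^C X^C, II-3 X^c Y, III-1 X^C Y, III-2 X^C Y, III-3 X^C Y, III-4 X^C X^C, III-5 X^C X^C, IV-1 X^C X^C, IV-2 X^C X^C, IV-3 X^c Y, IV-4 X^C X^C, IV-5 X^C Y.
In this assignment every recorded phenotype matches its genotype and every non-founder's genotype is obtainable from its parents' genotypes, so the pedigree is consistent.

Yes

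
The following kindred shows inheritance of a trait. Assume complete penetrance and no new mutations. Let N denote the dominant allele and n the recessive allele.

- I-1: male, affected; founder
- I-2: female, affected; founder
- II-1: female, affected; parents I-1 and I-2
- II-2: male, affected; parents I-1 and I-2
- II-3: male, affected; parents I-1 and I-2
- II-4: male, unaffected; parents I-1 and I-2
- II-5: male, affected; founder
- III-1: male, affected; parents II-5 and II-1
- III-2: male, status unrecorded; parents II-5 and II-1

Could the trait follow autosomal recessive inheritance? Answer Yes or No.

Under autosomal recessive, II-4 (unaffected, male) cannot arise from I-1 (affected) × I-2 (affected).

No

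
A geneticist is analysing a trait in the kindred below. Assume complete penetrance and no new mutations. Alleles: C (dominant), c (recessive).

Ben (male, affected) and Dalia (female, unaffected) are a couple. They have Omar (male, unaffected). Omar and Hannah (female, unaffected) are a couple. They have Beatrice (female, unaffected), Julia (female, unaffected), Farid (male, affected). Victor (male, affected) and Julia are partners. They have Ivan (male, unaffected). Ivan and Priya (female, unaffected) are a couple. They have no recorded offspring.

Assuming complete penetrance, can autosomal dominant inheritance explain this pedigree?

No

Under autosomal dominant, Farid (affected, male) cannot arise from Omar (unaffected) × Hannah (unaffected).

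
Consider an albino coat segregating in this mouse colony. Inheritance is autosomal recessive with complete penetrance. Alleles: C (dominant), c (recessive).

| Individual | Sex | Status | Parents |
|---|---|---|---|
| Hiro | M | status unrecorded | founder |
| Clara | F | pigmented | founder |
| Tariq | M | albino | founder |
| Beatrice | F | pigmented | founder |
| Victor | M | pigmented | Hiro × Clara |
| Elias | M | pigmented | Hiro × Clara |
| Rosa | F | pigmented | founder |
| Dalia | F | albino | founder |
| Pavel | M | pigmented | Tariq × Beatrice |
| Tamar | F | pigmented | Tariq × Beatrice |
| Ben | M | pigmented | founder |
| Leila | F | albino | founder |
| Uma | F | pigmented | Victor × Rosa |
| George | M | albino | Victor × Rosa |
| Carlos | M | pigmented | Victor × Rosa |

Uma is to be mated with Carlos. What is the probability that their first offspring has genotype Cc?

Victor is pigmented so carries C and passed c to George (cc), so Victor is Cc.
Rosa is pigmented so carries C and passed c to George (cc), so Rosa is Cc.
Uma is a pigmented offspring of Victor (Cc) × Rosa (Cc), whose cross gives 1/4 CC : 1/2 Cc : 1/4 cc; conditioning on being pigmented, Uma is CC with probability 1/3, Cc with probability 2/3.
Carlos is a pigmented offspring of Victor (Cc) × Rosa (Cc), whose cross gives 1/4 CC : 1/2 Cc : 1/4 cc; conditioning on being pigmented, Carlos is CC with probability 1/3, Cc with probability 2/3.
Summing over parental genotype combinations, P(offspring has genotype Cc) = 2/9·1/2 + 2/9·1/2 + 4/9·1/2 = 4/9.

4/9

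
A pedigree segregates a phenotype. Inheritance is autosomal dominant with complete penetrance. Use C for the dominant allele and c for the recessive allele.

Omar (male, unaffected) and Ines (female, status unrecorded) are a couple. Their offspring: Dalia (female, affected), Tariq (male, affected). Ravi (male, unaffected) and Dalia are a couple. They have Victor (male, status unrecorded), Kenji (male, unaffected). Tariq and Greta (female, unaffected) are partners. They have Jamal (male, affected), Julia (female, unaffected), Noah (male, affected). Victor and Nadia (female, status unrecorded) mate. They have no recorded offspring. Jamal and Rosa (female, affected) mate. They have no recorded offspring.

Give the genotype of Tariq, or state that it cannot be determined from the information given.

Cc

From phenotype alone, Tariq is CC or Cc.
Tariq is affected so carries C and received c from Omar (cc), so Tariq is Cc.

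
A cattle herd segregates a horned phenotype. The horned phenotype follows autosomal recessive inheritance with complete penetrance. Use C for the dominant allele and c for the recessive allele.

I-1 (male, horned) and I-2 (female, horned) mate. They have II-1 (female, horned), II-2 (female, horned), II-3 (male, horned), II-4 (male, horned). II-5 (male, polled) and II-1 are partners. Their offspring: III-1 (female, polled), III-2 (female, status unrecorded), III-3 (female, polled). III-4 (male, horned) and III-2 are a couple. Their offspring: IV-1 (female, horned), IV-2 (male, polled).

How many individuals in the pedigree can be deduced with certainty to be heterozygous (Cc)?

4

Obligate heterozygotes: III-1 is polled so carries C and received c from II-1 (cc), so III-1 is Cc; III-2 passed C to IV-2 (Cc, whose c came from III-4) and received c from II-1 (cc), so III-2 is Cc; III-3 is polled so carries C and received c from II-1 (cc), so III-3 is Cc; IV-2 is polled so carries C and received c from III-4 (cc), so IV-2 is Cc.
Every other individual is either homozygous by phenotype or has at least one consistent homozygous assignment, so the count is 4.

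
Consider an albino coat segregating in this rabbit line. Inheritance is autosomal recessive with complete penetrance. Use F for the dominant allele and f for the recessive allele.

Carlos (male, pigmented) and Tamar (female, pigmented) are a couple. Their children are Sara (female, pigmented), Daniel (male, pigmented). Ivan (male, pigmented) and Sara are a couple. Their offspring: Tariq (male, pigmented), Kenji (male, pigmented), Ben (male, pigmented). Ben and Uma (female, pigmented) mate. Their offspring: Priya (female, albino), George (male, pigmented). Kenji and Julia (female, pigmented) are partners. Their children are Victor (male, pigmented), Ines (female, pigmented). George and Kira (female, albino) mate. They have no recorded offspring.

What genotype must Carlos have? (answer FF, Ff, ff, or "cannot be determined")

Carlos's phenotype allows FF or Ff, and no parent or child forces a single allele at both positions; consistent genotype assignments exist with Carlos as FF or Ff.

cannot be determined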